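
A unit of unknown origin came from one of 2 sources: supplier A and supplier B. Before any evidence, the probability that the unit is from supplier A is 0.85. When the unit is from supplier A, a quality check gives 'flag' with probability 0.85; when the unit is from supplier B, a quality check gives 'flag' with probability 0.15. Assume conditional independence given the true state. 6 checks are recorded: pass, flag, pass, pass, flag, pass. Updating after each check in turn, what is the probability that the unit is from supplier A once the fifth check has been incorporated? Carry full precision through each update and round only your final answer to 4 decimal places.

After 'pass': P(supplier A) = 0.15·0.8500 / (0.15·0.8500 + 0.85·0.1500) ≈ 0.5000
After 'flag': P(supplier A) = 0.85·0.5000 / (0.85·0.5000 + 0.15·0.5000) ≈ 0.8500
After 'pass': P(supplier A) = 0.15·0.8500 / (0.15·0.8500 + 0.85·0.1500) ≈ 0.5000
After 'pass': P(supplier A) = 0.15·0.5000 / (0.15·0.5000 + 0.85·0.5000) ≈ 0.1500
After 'flag': P(supplier A) = 0.85·0.1500 / (0.85·0.1500 + 0.15·0.8500) ≈ 0.5000

0.5000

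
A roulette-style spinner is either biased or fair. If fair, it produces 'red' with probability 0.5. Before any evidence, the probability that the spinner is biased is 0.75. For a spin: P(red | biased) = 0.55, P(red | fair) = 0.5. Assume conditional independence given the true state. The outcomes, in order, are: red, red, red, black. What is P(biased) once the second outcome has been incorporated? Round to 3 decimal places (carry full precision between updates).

0.784

After 'red': P(biased) = 0.55·0.7500 / (0.55·0.7500 + 0.5·0.2500) ≈ 0.7674
After 'red': P(biased) = 0.55·0.7674 / (0.55·0.7674 + 0.5·0.2326) ≈ 0.7840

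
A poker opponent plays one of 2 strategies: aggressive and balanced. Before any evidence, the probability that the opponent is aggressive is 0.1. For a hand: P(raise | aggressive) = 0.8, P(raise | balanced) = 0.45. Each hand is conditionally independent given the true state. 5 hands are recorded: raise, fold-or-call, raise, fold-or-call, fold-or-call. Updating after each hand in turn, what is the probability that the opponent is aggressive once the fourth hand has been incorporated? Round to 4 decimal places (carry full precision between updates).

0.0444

After 'raise': P(aggressive) = 0.8·0.1000 / (0.8·0.1000 + 0.45·0.9000) ≈ 0.1649
After 'fold-or-call': P(aggressive) = 0.2·0.1649 / (0.2·0.1649 + 0.55·0.8351) ≈ 0.0670
After 'raise': P(aggressive) = 0.8·0.0670 / (0.8·0.0670 + 0.45·0.9330) ≈ 0.1132
After 'fold-or-call': P(aggressive) = 0.2·0.1132 / (0.2·0.1132 + 0.55·0.8868) ≈ 0.0444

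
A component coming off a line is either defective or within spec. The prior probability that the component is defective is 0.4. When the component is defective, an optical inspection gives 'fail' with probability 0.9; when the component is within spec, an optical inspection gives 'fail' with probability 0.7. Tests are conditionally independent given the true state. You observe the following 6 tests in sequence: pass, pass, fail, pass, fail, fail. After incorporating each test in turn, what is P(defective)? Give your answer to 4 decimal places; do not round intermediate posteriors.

0.0499

After 'pass': P(defective) = 0.1·0.4000 / (0.1·0.4000 + 0.3·0.6000) ≈ 0.1818
After 'pass': P(defective) = 0.1·0.1818 / (0.1·0.1818 + 0.3·0.8182) ≈ 0.0690
After 'fail': P(defective) = 0.9·0.0690 / (0.9·0.0690 + 0.7·0.9310) ≈ 0.0870
After 'pass': P(defective) = 0.1·0.0870 / (0.1·0.0870 + 0.3·0.9130) ≈ 0.0308
After 'fail': P(defective) = 0.9·0.0308 / (0.9·0.0308 + 0.7·0.9692) ≈ 0.0392
After 'fail': P(defective) = 0.9·0.0392 / (0.9·0.0392 + 0.7·0.9608) ≈ 0.0499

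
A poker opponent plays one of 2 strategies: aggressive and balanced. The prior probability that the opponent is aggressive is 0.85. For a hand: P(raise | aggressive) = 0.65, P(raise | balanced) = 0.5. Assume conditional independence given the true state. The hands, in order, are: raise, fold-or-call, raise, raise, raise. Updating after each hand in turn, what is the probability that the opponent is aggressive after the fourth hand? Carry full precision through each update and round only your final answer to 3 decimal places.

0.897

After 'raise': P(aggressive) = 0.65·0.8500 / (0.65·0.8500 + 0.5·0.1500) ≈ 0.8805
After 'fold-or-call': P(aggressive) = 0.35·0.8805 / (0.35·0.8805 + 0.5·0.1195) ≈ 0.8376
After 'raise': P(aggressive) = 0.65·0.8376 / (0.65·0.8376 + 0.5·0.1624) ≈ 0.8702
After 'raise': P(aggressive) = 0.65·0.8702 / (0.65·0.8702 + 0.5·0.1298) ≈ 0.8971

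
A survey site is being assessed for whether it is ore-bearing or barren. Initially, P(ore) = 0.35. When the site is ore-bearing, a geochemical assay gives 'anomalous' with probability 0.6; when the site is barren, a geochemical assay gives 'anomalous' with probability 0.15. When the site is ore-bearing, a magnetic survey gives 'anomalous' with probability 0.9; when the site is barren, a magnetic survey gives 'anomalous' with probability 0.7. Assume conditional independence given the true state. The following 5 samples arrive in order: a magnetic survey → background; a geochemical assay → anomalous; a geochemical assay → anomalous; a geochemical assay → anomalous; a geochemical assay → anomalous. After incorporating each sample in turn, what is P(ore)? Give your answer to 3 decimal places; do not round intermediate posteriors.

0.979

After a magnetic survey='background': P(ore) = 0.1·0.3500 / (0.1·0.3500 + 0.3·0.6500) ≈ 0.1522
After a geochemical assay='anomalous': P(ore) = 0.6·0.1522 / (0.6·0.1522 + 0.15·0.8478) ≈ 0.4179
After a geochemical assay='anomalous': P(ore) = 0.6·0.4179 / (0.6·0.4179 + 0.15·0.5821) ≈ 0.7417
After a geochemical assay='anomalous': P(ore) = 0.6·0.7417 / (0.6·0.7417 + 0.15·0.2583) ≈ 0.9199
After a geochemical assay='anomalous': P(ore) = 0.6·0.9199 / (0.6·0.9199 + 0.15·0.0801) ≈ 0.9787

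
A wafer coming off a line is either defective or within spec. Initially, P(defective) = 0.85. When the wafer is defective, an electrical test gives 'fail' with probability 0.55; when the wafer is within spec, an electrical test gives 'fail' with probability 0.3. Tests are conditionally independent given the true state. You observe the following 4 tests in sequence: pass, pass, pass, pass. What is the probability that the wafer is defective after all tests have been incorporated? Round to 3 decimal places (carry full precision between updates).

After 'pass': P(defective) = 0.45·0.8500 / (0.45·0.8500 + 0.7·0.1500) ≈ 0.7846
After 'pass': P(defective) = 0.45·0.7846 / (0.45·0.7846 + 0.7·0.2154) ≈ 0.7008
After 'pass': P(defective) = 0.45·0.7008 / (0.45·0.7008 + 0.7·0.2992) ≈ 0.6009
After 'pass': P(defective) = 0.45·0.6009 / (0.45·0.6009 + 0.7·0.3991) ≈ 0.4918

0.492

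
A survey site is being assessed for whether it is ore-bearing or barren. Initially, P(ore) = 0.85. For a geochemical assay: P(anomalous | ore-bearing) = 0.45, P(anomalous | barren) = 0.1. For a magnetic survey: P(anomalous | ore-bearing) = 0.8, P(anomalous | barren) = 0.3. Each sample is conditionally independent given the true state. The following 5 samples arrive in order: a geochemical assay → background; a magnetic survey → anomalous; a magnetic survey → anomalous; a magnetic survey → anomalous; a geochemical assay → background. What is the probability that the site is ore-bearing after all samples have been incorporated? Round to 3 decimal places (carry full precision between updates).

After a geochemical assay='background': P(ore) = 0.55·0.8500 / (0.55·0.8500 + 0.9·0.1500) ≈ 0.7759
After a magnetic survey='anomalous': P(ore) = 0.8·0.7759 / (0.8·0.7759 + 0.3·0.2241) ≈ 0.9023
After a magnetic survey='anomalous': P(ore) = 0.8·0.9023 / (0.8·0.9023 + 0.3·0.0977) ≈ 0.9610
After a magnetic survey='anomalous': P(ore) = 0.8·0.9610 / (0.8·0.9610 + 0.3·0.0390) ≈ 0.9850
After a geochemical assay='background': P(ore) = 0.55·0.9850 / (0.55·0.9850 + 0.9·0.0150) ≈ 0.9757

0.976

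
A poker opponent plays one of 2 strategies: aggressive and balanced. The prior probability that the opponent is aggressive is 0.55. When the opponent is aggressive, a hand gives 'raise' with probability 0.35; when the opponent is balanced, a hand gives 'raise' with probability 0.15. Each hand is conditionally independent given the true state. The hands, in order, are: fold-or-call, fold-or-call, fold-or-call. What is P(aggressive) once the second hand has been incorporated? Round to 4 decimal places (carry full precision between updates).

0.4168

Apply Bayes' rule sequentially, carrying P(aggressive) forward.
After 'fold-or-call': P(aggressive) = 0.65·0.5500 / (0.65·0.5500 + 0.85·0.4500) ≈ 0.4831
After 'fold-or-call': P(aggressive) = 0.65·0.4831 / (0.65·0.4831 + 0.85·0.5169) ≈ 0.4168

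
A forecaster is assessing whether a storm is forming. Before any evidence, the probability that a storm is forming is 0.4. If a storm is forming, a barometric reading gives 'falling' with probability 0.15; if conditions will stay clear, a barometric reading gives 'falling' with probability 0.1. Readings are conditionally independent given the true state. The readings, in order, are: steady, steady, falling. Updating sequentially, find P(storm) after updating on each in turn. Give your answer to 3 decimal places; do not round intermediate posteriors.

0.471

Each posterior becomes the prior for the next update.
After 'steady': P(storm) = 0.85·0.4000 / (0.85·0.4000 + 0.9·0.6000) ≈ 0.3864
After 'steady': P(storm) = 0.85·0.3864 / (0.85·0.3864 + 0.9·0.6136) ≈ 0.3729
After 'falling': P(storm) = 0.15·0.3729 / (0.15·0.3729 + 0.1·0.6271) ≈ 0.4715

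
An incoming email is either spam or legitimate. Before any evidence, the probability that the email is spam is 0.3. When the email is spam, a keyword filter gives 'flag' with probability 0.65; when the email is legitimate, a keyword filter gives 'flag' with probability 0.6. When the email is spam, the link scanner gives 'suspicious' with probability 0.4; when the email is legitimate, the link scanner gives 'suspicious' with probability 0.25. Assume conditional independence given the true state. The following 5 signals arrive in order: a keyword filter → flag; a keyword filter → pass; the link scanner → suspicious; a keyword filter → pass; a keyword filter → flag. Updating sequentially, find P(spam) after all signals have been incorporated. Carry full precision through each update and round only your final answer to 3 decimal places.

0.381

After a keyword filter='flag': P(spam) = 0.65·0.3000 / (0.65·0.3000 + 0.6·0.7000) ≈ 0.3171
After a keyword filter='pass': P(spam) = 0.35·0.3171 / (0.35·0.3171 + 0.4·0.6829) ≈ 0.2889
After the link scanner='suspicious': P(spam) = 0.4·0.2889 / (0.4·0.2889 + 0.25·0.7111) ≈ 0.3939
After a keyword filter='pass': P(spam) = 0.35·0.3939 / (0.35·0.3939 + 0.4·0.6061) ≈ 0.3625
After a keyword filter='flag': P(spam) = 0.65·0.3625 / (0.65·0.3625 + 0.6·0.6375) ≈ 0.3812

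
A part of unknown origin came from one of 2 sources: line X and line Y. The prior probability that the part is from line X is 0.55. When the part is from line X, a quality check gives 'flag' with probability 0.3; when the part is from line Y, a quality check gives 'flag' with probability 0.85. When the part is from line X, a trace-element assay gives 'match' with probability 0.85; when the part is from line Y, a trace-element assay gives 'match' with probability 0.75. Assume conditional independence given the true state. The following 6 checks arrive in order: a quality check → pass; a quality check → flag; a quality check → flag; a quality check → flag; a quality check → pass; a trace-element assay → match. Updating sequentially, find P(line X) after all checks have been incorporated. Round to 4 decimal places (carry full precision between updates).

After a quality check='pass': P(line X) = 0.7·0.5500 / (0.7·0.5500 + 0.15·0.4500) ≈ 0.8508
After a quality check='flag': P(line X) = 0.3·0.8508 / (0.3·0.8508 + 0.85·0.1492) ≈ 0.6681
After a quality check='flag': P(line X) = 0.3·0.6681 / (0.3·0.6681 + 0.85·0.3319) ≈ 0.4154
After a quality check='flag': P(line X) = 0.3·0.4154 / (0.3·0.4154 + 0.85·0.5846) ≈ 0.2005
After a quality check='pass': P(line X) = 0.7·0.2005 / (0.7·0.2005 + 0.15·0.7995) ≈ 0.5392
After a trace-element assay='match': P(line X) = 0.85·0.5392 / (0.85·0.5392 + 0.75·0.4608) ≈ 0.5701

0.5701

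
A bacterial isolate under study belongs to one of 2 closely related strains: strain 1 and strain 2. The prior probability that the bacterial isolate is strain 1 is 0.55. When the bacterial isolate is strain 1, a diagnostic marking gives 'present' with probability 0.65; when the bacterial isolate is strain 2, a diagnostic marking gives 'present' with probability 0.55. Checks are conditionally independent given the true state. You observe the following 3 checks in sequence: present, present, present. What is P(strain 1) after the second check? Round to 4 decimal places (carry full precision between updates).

Apply Bayes' rule sequentially, carrying P(strain 1) forward.
After 'present': P(strain 1) = 0.65·0.5500 / (0.65·0.5500 + 0.55·0.4500) ≈ 0.5909
After 'present': P(strain 1) = 0.65·0.5909 / (0.65·0.5909 + 0.55·0.4091) ≈ 0.6306

0.6306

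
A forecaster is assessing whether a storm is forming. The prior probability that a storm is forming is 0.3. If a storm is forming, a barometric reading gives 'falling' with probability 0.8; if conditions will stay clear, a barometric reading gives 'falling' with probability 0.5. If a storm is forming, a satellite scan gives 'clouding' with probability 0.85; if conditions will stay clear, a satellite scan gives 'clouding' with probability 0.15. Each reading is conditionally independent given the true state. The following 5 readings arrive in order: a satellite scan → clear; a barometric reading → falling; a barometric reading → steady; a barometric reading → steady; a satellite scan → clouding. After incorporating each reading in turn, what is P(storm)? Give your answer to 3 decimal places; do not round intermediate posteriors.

After a satellite scan='clear': P(storm) = 0.15·0.3000 / (0.15·0.3000 + 0.85·0.7000) ≈ 0.0703
After a barometric reading='falling': P(storm) = 0.8·0.0703 / (0.8·0.0703 + 0.5·0.9297) ≈ 0.1079
After a barometric reading='steady': P(storm) = 0.2·0.1079 / (0.2·0.1079 + 0.5·0.8921) ≈ 0.0462
After a barometric reading='steady': P(storm) = 0.2·0.0462 / (0.2·0.0462 + 0.5·0.9538) ≈ 0.0190
After a satellite scan='clouding': P(storm) = 0.85·0.0190 / (0.85·0.0190 + 0.15·0.9810) ≈ 0.0989

0.099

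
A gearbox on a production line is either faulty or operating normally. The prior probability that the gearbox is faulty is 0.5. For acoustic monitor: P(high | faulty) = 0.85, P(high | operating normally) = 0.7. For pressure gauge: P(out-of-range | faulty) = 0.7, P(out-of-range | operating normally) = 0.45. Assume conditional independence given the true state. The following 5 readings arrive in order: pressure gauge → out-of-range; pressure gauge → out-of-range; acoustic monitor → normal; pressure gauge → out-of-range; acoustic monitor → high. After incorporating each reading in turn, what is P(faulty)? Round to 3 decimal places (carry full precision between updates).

Apply Bayes' rule sequentially, carrying P(faulty) forward.
After pressure gauge='out-of-range': P(faulty) = 0.7·0.5000 / (0.7·0.5000 + 0.45·0.5000) ≈ 0.6087
After pressure gauge='out-of-range': P(faulty) = 0.7·0.6087 / (0.7·0.6087 + 0.45·0.3913) ≈ 0.7076
After acoustic monitor='normal': P(faulty) = 0.15·0.7076 / (0.15·0.7076 + 0.3·0.2924) ≈ 0.5475
After pressure gauge='out-of-range': P(faulty) = 0.7·0.5475 / (0.7·0.5475 + 0.45·0.4525) ≈ 0.6530
After acoustic monitor='high': P(faulty) = 0.85·0.6530 / (0.85·0.6530 + 0.7·0.3470) ≈ 0.6956

0.696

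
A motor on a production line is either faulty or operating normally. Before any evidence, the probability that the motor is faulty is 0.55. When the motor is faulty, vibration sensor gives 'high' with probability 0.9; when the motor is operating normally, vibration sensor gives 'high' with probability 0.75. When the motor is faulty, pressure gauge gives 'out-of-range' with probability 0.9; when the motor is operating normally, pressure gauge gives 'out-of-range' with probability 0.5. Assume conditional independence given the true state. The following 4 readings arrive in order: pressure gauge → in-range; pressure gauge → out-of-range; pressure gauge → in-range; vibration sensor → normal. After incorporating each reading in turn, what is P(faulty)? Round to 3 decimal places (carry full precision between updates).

0.034

After pressure gauge='in-range': P(faulty) = 0.1·0.5500 / (0.1·0.5500 + 0.5·0.4500) ≈ 0.1964
After pressure gauge='out-of-range': P(faulty) = 0.9·0.1964 / (0.9·0.1964 + 0.5·0.8036) ≈ 0.3056
After pressure gauge='in-range': P(faulty) = 0.1·0.3056 / (0.1·0.3056 + 0.5·0.6944) ≈ 0.0809
After vibration sensor='normal': P(faulty) = 0.1·0.0809 / (0.1·0.0809 + 0.25·0.9191) ≈ 0.0340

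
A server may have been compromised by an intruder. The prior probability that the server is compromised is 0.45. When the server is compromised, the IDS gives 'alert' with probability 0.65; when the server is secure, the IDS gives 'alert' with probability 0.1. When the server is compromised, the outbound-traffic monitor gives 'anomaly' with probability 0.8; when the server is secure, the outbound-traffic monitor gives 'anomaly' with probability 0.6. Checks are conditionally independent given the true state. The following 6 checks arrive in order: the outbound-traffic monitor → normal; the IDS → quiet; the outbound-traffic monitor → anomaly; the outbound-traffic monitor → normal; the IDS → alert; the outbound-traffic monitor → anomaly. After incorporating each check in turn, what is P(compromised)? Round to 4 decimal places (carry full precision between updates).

After the outbound-traffic monitor='normal': P(compromised) = 0.2·0.4500 / (0.2·0.4500 + 0.4·0.5500) ≈ 0.2903
After the IDS='quiet': P(compromised) = 0.35·0.2903 / (0.35·0.2903 + 0.9·0.7097) ≈ 0.1373
After the outbound-traffic monitor='anomaly': P(compromised) = 0.8·0.1373 / (0.8·0.1373 + 0.6·0.8627) ≈ 0.1750
After the outbound-traffic monitor='normal': P(compromised) = 0.2·0.1750 / (0.2·0.1750 + 0.4·0.8250) ≈ 0.0959
After the IDS='alert': P(compromised) = 0.65·0.0959 / (0.65·0.0959 + 0.1·0.9041) ≈ 0.4081
After the outbound-traffic monitor='anomaly': P(compromised) = 0.8·0.4081 / (0.8·0.4081 + 0.6·0.5919) ≈ 0.4789

0.4789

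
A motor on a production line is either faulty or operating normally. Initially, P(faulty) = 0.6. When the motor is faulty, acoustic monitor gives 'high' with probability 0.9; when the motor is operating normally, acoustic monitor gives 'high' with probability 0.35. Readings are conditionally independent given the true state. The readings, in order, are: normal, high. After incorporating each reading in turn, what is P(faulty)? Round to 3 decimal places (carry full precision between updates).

After 'normal': P(faulty) = 0.1·0.6000 / (0.1·0.6000 + 0.65·0.4000) ≈ 0.1875
After 'high': P(faulty) = 0.9·0.1875 / (0.9·0.1875 + 0.35·0.8125) ≈ 0.3724

0.372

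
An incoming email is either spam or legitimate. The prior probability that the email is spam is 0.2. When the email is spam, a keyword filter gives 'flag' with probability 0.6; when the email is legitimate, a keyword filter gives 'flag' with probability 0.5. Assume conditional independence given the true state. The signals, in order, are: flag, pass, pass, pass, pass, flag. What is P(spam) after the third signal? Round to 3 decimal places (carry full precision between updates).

0.161

After 'flag': P(spam) = 0.6·0.2000 / (0.6·0.2000 + 0.5·0.8000) ≈ 0.2308
After 'pass': P(spam) = 0.4·0.2308 / (0.4·0.2308 + 0.5·0.7692) ≈ 0.1935
After 'pass': P(spam) = 0.4·0.1935 / (0.4·0.1935 + 0.5·0.8065) ≈ 0.1611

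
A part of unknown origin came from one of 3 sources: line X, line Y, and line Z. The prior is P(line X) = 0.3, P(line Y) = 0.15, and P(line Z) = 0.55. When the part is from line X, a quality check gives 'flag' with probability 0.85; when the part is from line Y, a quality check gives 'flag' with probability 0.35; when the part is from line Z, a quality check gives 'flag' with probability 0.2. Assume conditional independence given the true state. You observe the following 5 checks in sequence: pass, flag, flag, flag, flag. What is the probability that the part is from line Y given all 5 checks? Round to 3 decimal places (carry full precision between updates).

0.057

Each posterior becomes the prior for the next update.
After 'pass': normaliser = 0.15·0.3000 + 0.65·0.1500 + 0.8·0.5500; P(line X) ≈ 0.0773, P(line Y) ≈ 0.1674, P(line Z) ≈ 0.7554
After 'flag': normaliser = 0.85·0.0773 + 0.35·0.1674 + 0.2·0.7554; P(line X) ≈ 0.2385, P(line Y) ≈ 0.2128, P(line Z) ≈ 0.5487
After 'flag': normaliser = 0.85·0.2385 + 0.35·0.2128 + 0.2·0.5487; P(line X) ≈ 0.5239, P(line Y) ≈ 0.1925, P(line Z) ≈ 0.2836
After 'flag': normaliser = 0.85·0.5239 + 0.35·0.1925 + 0.2·0.2836; P(line X) ≈ 0.7821, P(line Y) ≈ 0.1183, P(line Z) ≈ 0.0996
After 'flag': normaliser = 0.85·0.7821 + 0.35·0.1183 + 0.2·0.0996; P(line X) ≈ 0.9155, P(line Y) ≈ 0.0570, P(line Z) ≈ 0.0274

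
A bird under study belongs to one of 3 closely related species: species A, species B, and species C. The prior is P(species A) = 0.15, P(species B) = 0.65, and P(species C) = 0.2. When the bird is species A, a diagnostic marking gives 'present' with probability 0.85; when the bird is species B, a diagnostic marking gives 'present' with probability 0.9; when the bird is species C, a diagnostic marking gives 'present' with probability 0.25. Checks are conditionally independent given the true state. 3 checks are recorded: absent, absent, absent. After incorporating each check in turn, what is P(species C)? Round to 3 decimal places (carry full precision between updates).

0.986

Each posterior becomes the prior for the next update.
After 'absent': normaliser = 0.15·0.1500 + 0.1·0.6500 + 0.75·0.2000; P(species A) ≈ 0.0947, P(species B) ≈ 0.2737, P(species C) ≈ 0.6316
After 'absent': normaliser = 0.15·0.0947 + 0.1·0.2737 + 0.75·0.6316; P(species A) ≈ 0.0276, P(species B) ≈ 0.0531, P(species C) ≈ 0.9193
After 'absent': normaliser = 0.15·0.0276 + 0.1·0.0531 + 0.75·0.9193; P(species A) ≈ 0.0059, P(species B) ≈ 0.0076, P(species C) ≈ 0.9865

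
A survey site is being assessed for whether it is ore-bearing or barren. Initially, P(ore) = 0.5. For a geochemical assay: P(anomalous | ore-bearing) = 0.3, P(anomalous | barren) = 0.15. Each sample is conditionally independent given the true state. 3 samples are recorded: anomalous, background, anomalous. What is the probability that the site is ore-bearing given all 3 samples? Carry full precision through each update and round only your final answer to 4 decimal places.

0.7671

Each posterior becomes the prior for the next update.
After 'anomalous': P(ore) = 0.3·0.5000 / (0.3·0.5000 + 0.15·0.5000) ≈ 0.6667
After 'background': P(ore) = 0.7·0.6667 / (0.7·0.6667 + 0.85·0.3333) ≈ 0.6222
After 'anomalous': P(ore) = 0.3·0.6222 / (0.3·0.6222 + 0.15·0.3778) ≈ 0.7671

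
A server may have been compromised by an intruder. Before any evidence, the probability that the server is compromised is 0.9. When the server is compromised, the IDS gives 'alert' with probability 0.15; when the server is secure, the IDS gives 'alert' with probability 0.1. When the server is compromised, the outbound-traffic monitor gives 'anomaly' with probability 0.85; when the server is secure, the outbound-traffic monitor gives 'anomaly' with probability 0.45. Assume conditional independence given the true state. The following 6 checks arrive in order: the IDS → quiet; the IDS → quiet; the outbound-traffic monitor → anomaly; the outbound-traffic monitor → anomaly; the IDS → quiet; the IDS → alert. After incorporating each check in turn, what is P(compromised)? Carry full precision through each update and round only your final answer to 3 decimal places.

0.976

After the IDS='quiet': P(compromised) = 0.85·0.9000 / (0.85·0.9000 + 0.9·0.1000) ≈ 0.8947
After the IDS='quiet': P(compromised) = 0.85·0.8947 / (0.85·0.8947 + 0.9·0.1053) ≈ 0.8892
After the outbound-traffic monitor='anomaly': P(compromised) = 0.85·0.8892 / (0.85·0.8892 + 0.45·0.1108) ≈ 0.9381
After the outbound-traffic monitor='anomaly': P(compromised) = 0.85·0.9381 / (0.85·0.9381 + 0.45·0.0619) ≈ 0.9663
After the IDS='quiet': P(compromised) = 0.85·0.9663 / (0.85·0.9663 + 0.9·0.0337) ≈ 0.9644
After the IDS='alert': P(compromised) = 0.15·0.9644 / (0.15·0.9644 + 0.1·0.0356) ≈ 0.9759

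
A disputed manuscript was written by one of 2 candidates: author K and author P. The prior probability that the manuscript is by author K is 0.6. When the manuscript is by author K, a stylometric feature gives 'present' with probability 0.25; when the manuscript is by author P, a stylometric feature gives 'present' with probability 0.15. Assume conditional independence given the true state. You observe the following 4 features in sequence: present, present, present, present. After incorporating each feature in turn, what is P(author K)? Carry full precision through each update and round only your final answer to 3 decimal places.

0.920

After 'present': P(author K) = 0.25·0.6000 / (0.25·0.6000 + 0.15·0.4000) ≈ 0.7143
After 'present': P(author K) = 0.25·0.7143 / (0.25·0.7143 + 0.15·0.2857) ≈ 0.8065
After 'present': P(author K) = 0.25·0.8065 / (0.25·0.8065 + 0.15·0.1935) ≈ 0.8741
After 'present': P(author K) = 0.25·0.8741 / (0.25·0.8741 + 0.15·0.1259) ≈ 0.9205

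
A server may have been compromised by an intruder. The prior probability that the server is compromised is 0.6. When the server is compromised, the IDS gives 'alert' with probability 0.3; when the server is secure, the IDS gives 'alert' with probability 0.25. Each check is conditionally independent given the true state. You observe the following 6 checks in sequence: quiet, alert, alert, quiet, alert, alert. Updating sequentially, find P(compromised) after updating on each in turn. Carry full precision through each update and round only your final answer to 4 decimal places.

0.7304

Each posterior becomes the prior for the next update.
After 'quiet': P(compromised) = 0.7·0.6000 / (0.7·0.6000 + 0.75·0.4000) ≈ 0.5833
After 'alert': P(compromised) = 0.3·0.5833 / (0.3·0.5833 + 0.25·0.4167) ≈ 0.6269
After 'alert': P(compromised) = 0.3·0.6269 / (0.3·0.6269 + 0.25·0.3731) ≈ 0.6684
After 'quiet': P(compromised) = 0.7·0.6684 / (0.7·0.6684 + 0.75·0.3316) ≈ 0.6530
After 'alert': P(compromised) = 0.3·0.6530 / (0.3·0.6530 + 0.25·0.3470) ≈ 0.6931
After 'alert': P(compromised) = 0.3·0.6931 / (0.3·0.6931 + 0.25·0.3069) ≈ 0.7304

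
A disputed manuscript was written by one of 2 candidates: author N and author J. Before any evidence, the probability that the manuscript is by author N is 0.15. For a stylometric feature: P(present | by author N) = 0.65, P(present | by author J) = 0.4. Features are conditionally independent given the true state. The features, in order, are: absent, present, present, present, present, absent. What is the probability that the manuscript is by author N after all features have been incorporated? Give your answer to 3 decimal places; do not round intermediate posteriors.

Each posterior becomes the prior for the next update.
After 'absent': P(author N) = 0.35·0.1500 / (0.35·0.1500 + 0.6·0.8500) ≈ 0.0933
After 'present': P(author N) = 0.65·0.0933 / (0.65·0.0933 + 0.4·0.9067) ≈ 0.1433
After 'present': P(author N) = 0.65·0.1433 / (0.65·0.1433 + 0.4·0.8567) ≈ 0.2137
After 'present': P(author N) = 0.65·0.2137 / (0.65·0.2137 + 0.4·0.7863) ≈ 0.3064
After 'present': P(author N) = 0.65·0.3064 / (0.65·0.3064 + 0.4·0.6936) ≈ 0.4179
After 'absent': P(author N) = 0.35·0.4179 / (0.35·0.4179 + 0.6·0.5821) ≈ 0.2951

0.295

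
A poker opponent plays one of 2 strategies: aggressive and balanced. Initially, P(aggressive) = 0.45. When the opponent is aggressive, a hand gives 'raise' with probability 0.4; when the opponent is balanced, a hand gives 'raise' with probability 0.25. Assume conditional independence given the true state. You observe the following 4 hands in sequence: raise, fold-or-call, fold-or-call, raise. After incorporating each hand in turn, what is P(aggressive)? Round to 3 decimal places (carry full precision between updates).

After 'raise': P(aggressive) = 0.4·0.4500 / (0.4·0.4500 + 0.25·0.5500) ≈ 0.5669
After 'fold-or-call': P(aggressive) = 0.6·0.5669 / (0.6·0.5669 + 0.75·0.4331) ≈ 0.5115
After 'fold-or-call': P(aggressive) = 0.6·0.5115 / (0.6·0.5115 + 0.75·0.4885) ≈ 0.4559
After 'raise': P(aggressive) = 0.4·0.4559 / (0.4·0.4559 + 0.25·0.5441) ≈ 0.5727

0.573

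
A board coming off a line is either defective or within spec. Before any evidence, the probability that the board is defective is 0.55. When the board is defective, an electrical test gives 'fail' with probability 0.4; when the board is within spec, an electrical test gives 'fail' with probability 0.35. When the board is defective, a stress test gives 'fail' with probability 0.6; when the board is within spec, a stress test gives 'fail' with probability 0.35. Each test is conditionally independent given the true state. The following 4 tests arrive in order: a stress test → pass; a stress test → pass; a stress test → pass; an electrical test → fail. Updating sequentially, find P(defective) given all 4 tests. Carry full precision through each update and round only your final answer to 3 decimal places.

0.246

After a stress test='pass': P(defective) = 0.4·0.5500 / (0.4·0.5500 + 0.65·0.4500) ≈ 0.4293
After a stress test='pass': P(defective) = 0.4·0.4293 / (0.4·0.4293 + 0.65·0.5707) ≈ 0.3164
After a stress test='pass': P(defective) = 0.4·0.3164 / (0.4·0.3164 + 0.65·0.6836) ≈ 0.2217
After an electrical test='fail': P(defective) = 0.4·0.2217 / (0.4·0.2217 + 0.35·0.7783) ≈ 0.2456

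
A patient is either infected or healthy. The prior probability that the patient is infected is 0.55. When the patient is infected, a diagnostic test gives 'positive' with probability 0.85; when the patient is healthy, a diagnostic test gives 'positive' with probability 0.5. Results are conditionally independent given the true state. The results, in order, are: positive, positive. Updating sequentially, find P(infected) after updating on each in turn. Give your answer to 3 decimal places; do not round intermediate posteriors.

0.779

Apply Bayes' rule sequentially, carrying P(infected) forward.
After 'positive': P(infected) = 0.85·0.5500 / (0.85·0.5500 + 0.5·0.4500) ≈ 0.6751
After 'positive': P(infected) = 0.85·0.6751 / (0.85·0.6751 + 0.5·0.3249) ≈ 0.7794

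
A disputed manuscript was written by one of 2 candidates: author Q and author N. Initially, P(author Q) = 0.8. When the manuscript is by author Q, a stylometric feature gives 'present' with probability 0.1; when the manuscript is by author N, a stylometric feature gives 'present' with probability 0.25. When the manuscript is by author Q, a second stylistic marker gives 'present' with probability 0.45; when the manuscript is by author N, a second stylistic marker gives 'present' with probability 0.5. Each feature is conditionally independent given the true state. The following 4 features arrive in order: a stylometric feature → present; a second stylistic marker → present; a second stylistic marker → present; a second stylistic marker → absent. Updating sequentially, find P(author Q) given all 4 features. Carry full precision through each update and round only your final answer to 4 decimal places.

0.5877

Each posterior becomes the prior for the next update.
After a stylometric feature='present': P(author Q) = 0.1·0.8000 / (0.1·0.8000 + 0.25·0.2000) ≈ 0.6154
After a second stylistic marker='present': P(author Q) = 0.45·0.6154 / (0.45·0.6154 + 0.5·0.3846) ≈ 0.5902
After a second stylistic marker='present': P(author Q) = 0.45·0.5902 / (0.45·0.5902 + 0.5·0.4098) ≈ 0.5645
After a second stylistic marker='absent': P(author Q) = 0.55·0.5645 / (0.55·0.5645 + 0.5·0.4355) ≈ 0.5877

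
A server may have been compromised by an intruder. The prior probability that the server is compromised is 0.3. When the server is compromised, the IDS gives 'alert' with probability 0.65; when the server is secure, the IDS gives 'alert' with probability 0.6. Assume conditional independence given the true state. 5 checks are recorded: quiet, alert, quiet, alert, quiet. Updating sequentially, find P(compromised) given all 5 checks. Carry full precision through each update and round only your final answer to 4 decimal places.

After 'quiet': P(compromised) = 0.35·0.3000 / (0.35·0.3000 + 0.4·0.7000) ≈ 0.2727
After 'alert': P(compromised) = 0.65·0.2727 / (0.65·0.2727 + 0.6·0.7273) ≈ 0.2889
After 'quiet': P(compromised) = 0.35·0.2889 / (0.35·0.2889 + 0.4·0.7111) ≈ 0.2622
After 'alert': P(compromised) = 0.65·0.2622 / (0.65·0.2622 + 0.6·0.7378) ≈ 0.2780
After 'quiet': P(compromised) = 0.35·0.2780 / (0.35·0.2780 + 0.4·0.7220) ≈ 0.2520

0.2520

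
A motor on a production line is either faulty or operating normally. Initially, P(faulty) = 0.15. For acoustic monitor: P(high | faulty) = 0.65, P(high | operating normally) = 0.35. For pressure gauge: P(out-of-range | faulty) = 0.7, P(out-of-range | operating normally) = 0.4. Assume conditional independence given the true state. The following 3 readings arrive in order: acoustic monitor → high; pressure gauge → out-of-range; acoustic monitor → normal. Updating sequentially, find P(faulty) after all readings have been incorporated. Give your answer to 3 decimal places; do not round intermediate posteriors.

0.236

After acoustic monitor='high': P(faulty) = 0.65·0.1500 / (0.65·0.1500 + 0.35·0.8500) ≈ 0.2468
After pressure gauge='out-of-range': P(faulty) = 0.7·0.2468 / (0.7·0.2468 + 0.4·0.7532) ≈ 0.3645
After acoustic monitor='normal': P(faulty) = 0.35·0.3645 / (0.35·0.3645 + 0.65·0.6355) ≈ 0.2360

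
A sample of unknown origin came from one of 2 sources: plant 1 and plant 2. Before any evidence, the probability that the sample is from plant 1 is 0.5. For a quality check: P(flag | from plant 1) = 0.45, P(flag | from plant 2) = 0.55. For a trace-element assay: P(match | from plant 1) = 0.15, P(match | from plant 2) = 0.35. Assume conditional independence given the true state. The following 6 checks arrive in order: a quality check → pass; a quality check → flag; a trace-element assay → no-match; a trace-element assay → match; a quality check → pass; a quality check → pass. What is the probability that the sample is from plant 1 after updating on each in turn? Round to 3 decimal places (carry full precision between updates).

Each posterior becomes the prior for the next update.
After a quality check='pass': P(plant 1) = 0.55·0.5000 / (0.55·0.5000 + 0.45·0.5000) ≈ 0.5500
After a quality check='flag': P(plant 1) = 0.45·0.5500 / (0.45·0.5500 + 0.55·0.4500) ≈ 0.5000
After a trace-element assay='no-match': P(plant 1) = 0.85·0.5000 / (0.85·0.5000 + 0.65·0.5000) ≈ 0.5667
After a trace-element assay='match': P(plant 1) = 0.15·0.5667 / (0.15·0.5667 + 0.35·0.4333) ≈ 0.3592
After a quality check='pass': P(plant 1) = 0.55·0.3592 / (0.55·0.3592 + 0.45·0.6408) ≈ 0.4065
After a quality check='pass': P(plant 1) = 0.55·0.4065 / (0.55·0.4065 + 0.45·0.5935) ≈ 0.4557

0.456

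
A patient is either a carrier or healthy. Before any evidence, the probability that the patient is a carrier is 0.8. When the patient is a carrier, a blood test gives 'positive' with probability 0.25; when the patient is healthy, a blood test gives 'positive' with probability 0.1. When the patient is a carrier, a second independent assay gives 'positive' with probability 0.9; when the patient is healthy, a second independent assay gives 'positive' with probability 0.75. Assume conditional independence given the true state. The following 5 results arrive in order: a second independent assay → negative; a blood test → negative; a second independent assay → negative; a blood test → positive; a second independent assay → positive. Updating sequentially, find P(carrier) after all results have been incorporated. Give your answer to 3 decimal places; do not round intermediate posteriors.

After a second independent assay='negative': P(carrier) = 0.1·0.8000 / (0.1·0.8000 + 0.25·0.2000) ≈ 0.6154
After a blood test='negative': P(carrier) = 0.75·0.6154 / (0.75·0.6154 + 0.9·0.3846) ≈ 0.5714
After a second independent assay='negative': P(carrier) = 0.1·0.5714 / (0.1·0.5714 + 0.25·0.4286) ≈ 0.3478
After a blood test='positive': P(carrier) = 0.25·0.3478 / (0.25·0.3478 + 0.1·0.6522) ≈ 0.5714
After a second independent assay='positive': P(carrier) = 0.9·0.5714 / (0.9·0.5714 + 0.75·0.4286) ≈ 0.6154

0.615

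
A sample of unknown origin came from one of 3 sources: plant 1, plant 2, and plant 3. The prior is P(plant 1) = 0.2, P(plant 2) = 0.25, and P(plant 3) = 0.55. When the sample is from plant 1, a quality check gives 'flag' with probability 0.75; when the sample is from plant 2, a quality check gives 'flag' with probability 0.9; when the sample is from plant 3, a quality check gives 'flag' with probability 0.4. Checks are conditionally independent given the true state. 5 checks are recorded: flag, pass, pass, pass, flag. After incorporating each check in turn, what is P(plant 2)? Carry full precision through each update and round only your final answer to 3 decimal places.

Each posterior becomes the prior for the next update.
After 'flag': normaliser = 0.75·0.2000 + 0.9·0.2500 + 0.4·0.5500; P(plant 1) ≈ 0.2521, P(plant 2) ≈ 0.3782, P(plant 3) ≈ 0.3697
After 'pass': normaliser = 0.25·0.2521 + 0.1·0.3782 + 0.6·0.3697; P(plant 1) ≈ 0.1953, P(plant 2) ≈ 0.1172, P(plant 3) ≈ 0.6875
After 'pass': normaliser = 0.25·0.1953 + 0.1·0.1172 + 0.6·0.6875; P(plant 1) ≈ 0.1032, P(plant 2) ≈ 0.0248, P(plant 3) ≈ 0.8720
After 'pass': normaliser = 0.25·0.1032 + 0.1·0.0248 + 0.6·0.8720; P(plant 1) ≈ 0.0468, P(plant 2) ≈ 0.0045, P(plant 3) ≈ 0.9487
After 'flag': normaliser = 0.75·0.0468 + 0.9·0.0045 + 0.4·0.9487; P(plant 1) ≈ 0.0838, P(plant 2) ≈ 0.0097, P(plant 3) ≈ 0.9065

0.010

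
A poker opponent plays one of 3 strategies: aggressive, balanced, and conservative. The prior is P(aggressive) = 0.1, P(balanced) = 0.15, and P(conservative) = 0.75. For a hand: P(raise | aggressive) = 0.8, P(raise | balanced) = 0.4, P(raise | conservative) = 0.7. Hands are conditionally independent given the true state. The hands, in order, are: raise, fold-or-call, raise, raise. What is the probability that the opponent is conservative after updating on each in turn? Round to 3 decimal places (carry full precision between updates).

0.828

After 'raise': normaliser = 0.8·0.1000 + 0.4·0.1500 + 0.7·0.7500; P(aggressive) ≈ 0.1203, P(balanced) ≈ 0.0902, P(conservative) ≈ 0.7895
After 'fold-or-call': normaliser = 0.2·0.1203 + 0.6·0.0902 + 0.3·0.7895; P(aggressive) ≈ 0.0764, P(balanced) ≈ 0.1718, P(conservative) ≈ 0.7518
After 'raise': normaliser = 0.8·0.0764 + 0.4·0.1718 + 0.7·0.7518; P(aggressive) ≈ 0.0931, P(balanced) ≈ 0.1048, P(conservative) ≈ 0.8021
After 'raise': normaliser = 0.8·0.0931 + 0.4·0.1048 + 0.7·0.8021; P(aggressive) ≈ 0.1099, P(balanced) ≈ 0.0618, P(conservative) ≈ 0.8283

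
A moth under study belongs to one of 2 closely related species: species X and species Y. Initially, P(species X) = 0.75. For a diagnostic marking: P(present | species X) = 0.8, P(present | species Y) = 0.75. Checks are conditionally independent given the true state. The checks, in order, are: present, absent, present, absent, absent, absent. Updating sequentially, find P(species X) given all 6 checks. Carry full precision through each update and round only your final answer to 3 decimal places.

0.583

After 'present': P(species X) = 0.8·0.7500 / (0.8·0.7500 + 0.75·0.2500) ≈ 0.7619
After 'absent': P(species X) = 0.2·0.7619 / (0.2·0.7619 + 0.25·0.2381) ≈ 0.7191
After 'present': P(species X) = 0.8·0.7191 / (0.8·0.7191 + 0.75·0.2809) ≈ 0.7320
After 'absent': P(species X) = 0.2·0.7320 / (0.2·0.7320 + 0.25·0.2680) ≈ 0.6860
After 'absent': P(species X) = 0.2·0.6860 / (0.2·0.6860 + 0.25·0.3140) ≈ 0.6360
After 'absent': P(species X) = 0.2·0.6360 / (0.2·0.6360 + 0.25·0.3640) ≈ 0.5830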